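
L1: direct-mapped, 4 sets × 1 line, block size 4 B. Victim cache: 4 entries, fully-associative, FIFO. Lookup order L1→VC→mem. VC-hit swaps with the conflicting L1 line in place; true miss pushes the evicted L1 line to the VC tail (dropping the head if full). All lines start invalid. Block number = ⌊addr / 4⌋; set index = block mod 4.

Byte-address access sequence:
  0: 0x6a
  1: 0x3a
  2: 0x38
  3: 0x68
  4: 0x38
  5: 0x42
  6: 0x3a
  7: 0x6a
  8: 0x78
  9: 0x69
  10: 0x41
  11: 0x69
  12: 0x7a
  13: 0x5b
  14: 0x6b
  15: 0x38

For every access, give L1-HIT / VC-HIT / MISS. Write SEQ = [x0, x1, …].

SEQ = [MISS, MISS, L1-HIT, VC-HIT, VC-HIT, MISS, L1-HIT, VC-HIT, MISS, VC-HIT, L1-HIT, L1-HIT, VC-HIT, MISS, VC-HIT, VC-HIT]

#0 0x6a→b26/s2 MISS; vc=[]
#1 0x3a→b14/s2 MISS; vc=[26]
#2 0x38→b14/s2 L1-HIT; vc=[26]
#3 0x68→b26/s2 VC-HIT; vc=[14]
#4 0x38→b14/s2 VC-HIT; vc=[26]
#5 0x42→b16/s0 MISS; vc=[26]
#6 0x3a→b14/s2 L1-HIT; vc=[26]
#7 0x6a→b26/s2 VC-HIT; vc=[14]
#8 0x78→b30/s2 MISS; vc=[14,26]
#9 0x69→b26/s2 VC-HIT; vc=[14,30]
#10 0x41→b16/s0 L1-HIT; vc=[14,30]
#11 0x69→b26/s2 L1-HIT; vc=[14,30]
#12 0x7a→b30/s2 VC-HIT; vc=[14,26]
#13 0x5b→b22/s2 MISS; vc=[14,26,30]
#14 0x6b→b26/s2 VC-HIT; vc=[14,22,30]
#15 0x38→b14/s2 VC-HIT; vc=[26,22,30]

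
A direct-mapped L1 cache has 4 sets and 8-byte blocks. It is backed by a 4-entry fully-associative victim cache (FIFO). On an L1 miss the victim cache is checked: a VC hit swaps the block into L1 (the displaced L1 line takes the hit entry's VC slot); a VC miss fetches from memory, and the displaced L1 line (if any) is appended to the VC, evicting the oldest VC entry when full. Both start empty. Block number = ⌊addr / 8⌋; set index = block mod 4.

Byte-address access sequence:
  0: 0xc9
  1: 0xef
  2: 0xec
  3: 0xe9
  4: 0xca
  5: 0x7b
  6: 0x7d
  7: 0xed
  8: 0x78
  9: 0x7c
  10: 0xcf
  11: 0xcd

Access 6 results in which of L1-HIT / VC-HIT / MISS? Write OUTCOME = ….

0: 0xc9 (blk 25, set 1) → MISS  vc=[]
1: 0xef (blk 29, set 1) → MISS  vc=[25]
2: 0xec (blk 29, set 1) → L1-HIT  vc=[25]
3: 0xe9 (blk 29, set 1) → L1-HIT  vc=[25]
4: 0xca (blk 25, set 1) → VC-HIT  vc=[29]
5: 0x7b (blk 15, set 3) → MISS  vc=[29]
6: 0x7d (blk 15, set 3) → L1-HIT  vc=[29]
7: 0xed (blk 29, set 1) → VC-HIT  vc=[25]
8: 0x78 (blk 15, set 3) → L1-HIT  vc=[25]
9: 0x7c (blk 15, set 3) → L1-HIT  vc=[25]
10: 0xcf (blk 25, set 1) → VC-HIT  vc=[29]
11: 0xcd (blk 25, set 1) → L1-HIT  vc=[29]

OUTCOME = L1-HIT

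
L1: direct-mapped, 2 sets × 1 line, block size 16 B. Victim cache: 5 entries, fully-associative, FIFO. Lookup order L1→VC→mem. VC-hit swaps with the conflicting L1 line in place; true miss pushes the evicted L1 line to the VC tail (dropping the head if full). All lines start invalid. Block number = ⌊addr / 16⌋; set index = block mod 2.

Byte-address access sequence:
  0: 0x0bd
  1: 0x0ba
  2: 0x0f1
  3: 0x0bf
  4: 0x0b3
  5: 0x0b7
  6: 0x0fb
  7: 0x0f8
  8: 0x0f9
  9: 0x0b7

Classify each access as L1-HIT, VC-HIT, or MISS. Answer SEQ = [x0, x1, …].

  [0] addr=0xbd blk=11 s=1: MISS | VC []
  [1] addr=0xba blk=11 s=1: L1-HIT | VC []
  [2] addr=0xf1 blk=15 s=1: MISS | VC [11]
  [3] addr=0xbf blk=11 s=1: VC-HIT | VC [15]
  [4] addr=0xb3 blk=11 s=1: L1-HIT | VC [15]
  [5] addr=0xb7 blk=11 s=1: L1-HIT | VC [15]
  [6] addr=0xfb blk=15 s=1: VC-HIT | VC [11]
  [7] addr=0xf8 blk=15 s=1: L1-HIT | VC [11]
  [8] addr=0xf9 blk=15 s=1: L1-HIT | VC [11]
  [9] addr=0xb7 blk=11 s=1: VC-HIT | VC [15]

SEQ = [MISS, L1-HIT, MISS, VC-HIT, L1-HIT, L1-HIT, VC-HIT, L1-HIT, L1-HIT, VC-HIT]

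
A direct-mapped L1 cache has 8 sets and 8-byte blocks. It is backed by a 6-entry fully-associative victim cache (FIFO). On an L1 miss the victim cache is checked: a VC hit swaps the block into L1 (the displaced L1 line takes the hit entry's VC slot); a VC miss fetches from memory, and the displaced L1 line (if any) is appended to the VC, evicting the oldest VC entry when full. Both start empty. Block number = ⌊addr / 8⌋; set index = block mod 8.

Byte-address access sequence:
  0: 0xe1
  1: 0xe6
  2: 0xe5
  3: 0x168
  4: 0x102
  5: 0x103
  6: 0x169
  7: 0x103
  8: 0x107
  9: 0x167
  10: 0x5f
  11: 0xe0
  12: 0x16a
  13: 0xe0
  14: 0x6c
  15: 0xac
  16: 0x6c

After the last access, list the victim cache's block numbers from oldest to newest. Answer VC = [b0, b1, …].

VC = [44, 45, 21]

  [0] addr=0xe1 blk=28 s=4: MISS | VC []
  [1] addr=0xe6 blk=28 s=4: L1-HIT | VC []
  [2] addr=0xe5 blk=28 s=4: L1-HIT | VC []
  [3] addr=0x168 blk=45 s=5: MISS | VC []
  [4] addr=0x102 blk=32 s=0: MISS | VC []
  [5] addr=0x103 blk=32 s=0: L1-HIT | VC []
  [6] addr=0x169 blk=45 s=5: L1-HIT | VC []
  [7] addr=0x103 blk=32 s=0: L1-HIT | VC []
  [8] addr=0x107 blk=32 s=0: L1-HIT | VC []
  [9] addr=0x167 blk=44 s=4: MISS | VC [28]
  [10] addr=0x5f blk=11 s=3: MISS | VC [28]
  [11] addr=0xe0 blk=28 s=4: VC-HIT | VC [44]
  [12] addr=0x16a blk=45 s=5: L1-HIT | VC [44]
  [13] addr=0xe0 blk=28 s=4: L1-HIT | VC [44]
  [14] addr=0x6c blk=13 s=5: MISS | VC [44, 45]
  [15] addr=0xac blk=21 s=5: MISS | VC [44, 45, 13]
  [16] addr=0x6c blk=13 s=5: VC-HIT | VC [44, 45, 21]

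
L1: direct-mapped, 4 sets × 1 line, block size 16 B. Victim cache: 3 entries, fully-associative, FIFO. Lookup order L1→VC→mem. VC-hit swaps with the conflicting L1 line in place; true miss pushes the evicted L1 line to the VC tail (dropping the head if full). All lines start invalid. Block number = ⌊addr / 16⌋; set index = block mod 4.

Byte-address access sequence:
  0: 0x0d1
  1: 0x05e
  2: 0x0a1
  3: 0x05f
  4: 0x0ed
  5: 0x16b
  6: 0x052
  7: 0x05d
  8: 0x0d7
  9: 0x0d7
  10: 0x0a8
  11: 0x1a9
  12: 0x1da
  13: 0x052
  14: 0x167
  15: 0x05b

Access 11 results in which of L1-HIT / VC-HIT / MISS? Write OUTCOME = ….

OUTCOME = MISS

  [0] addr=0xd1 blk=13 s=1: MISS | VC []
  [1] addr=0x5e blk=5 s=1: MISS | VC [13]
  [2] addr=0xa1 blk=10 s=2: MISS | VC [13]
  [3] addr=0x5f blk=5 s=1: L1-HIT | VC [13]
  [4] addr=0xed blk=14 s=2: MISS | VC [13, 10]
  [5] addr=0x16b blk=22 s=2: MISS | VC [13, 10, 14]
  [6] addr=0x52 blk=5 s=1: L1-HIT | VC [13, 10, 14]
  [7] addr=0x5d blk=5 s=1: L1-HIT | VC [13, 10, 14]
  [8] addr=0xd7 blk=13 s=1: VC-HIT | VC [5, 10, 14]
  [9] addr=0xd7 blk=13 s=1: L1-HIT | VC [5, 10, 14]
  [10] addr=0xa8 blk=10 s=2: VC-HIT | VC [5, 22, 14]
  [11] addr=0x1a9 blk=26 s=2: MISS | VC [22, 14, 10]
  [12] addr=0x1da blk=29 s=1: MISS | VC [14, 10, 13]
  [13] addr=0x52 blk=5 s=1: MISS | VC [10, 13, 29]
  [14] addr=0x167 blk=22 s=2: MISS | VC [13, 29, 26]
  [15] addr=0x5b blk=5 s=1: L1-HIT | VC [13, 29, 26]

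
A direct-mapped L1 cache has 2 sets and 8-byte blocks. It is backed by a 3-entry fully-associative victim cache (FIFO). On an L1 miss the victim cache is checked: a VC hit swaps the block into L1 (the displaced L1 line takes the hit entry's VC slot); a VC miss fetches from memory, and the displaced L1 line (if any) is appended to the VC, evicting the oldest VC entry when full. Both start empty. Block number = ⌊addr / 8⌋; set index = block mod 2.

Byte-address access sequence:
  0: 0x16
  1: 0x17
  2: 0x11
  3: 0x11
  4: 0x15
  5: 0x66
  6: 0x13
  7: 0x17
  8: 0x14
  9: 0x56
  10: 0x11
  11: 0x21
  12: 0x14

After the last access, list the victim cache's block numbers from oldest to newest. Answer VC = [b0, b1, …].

#0 0x16→b2/s0 MISS; vc=[]
#1 0x17→b2/s0 L1-HIT; vc=[]
#2 0x11→b2/s0 L1-HIT; vc=[]
#3 0x11→b2/s0 L1-HIT; vc=[]
#4 0x15→b2/s0 L1-HIT; vc=[]
#5 0x66→b12/s0 MISS; vc=[2]
#6 0x13→b2/s0 VC-HIT; vc=[12]
#7 0x17→b2/s0 L1-HIT; vc=[12]
#8 0x14→b2/s0 L1-HIT; vc=[12]
#9 0x56→b10/s0 MISS; vc=[12,2]
#10 0x11→b2/s0 VC-HIT; vc=[12,10]
#11 0x21→b4/s0 MISS; vc=[12,10,2]
#12 0x14→b2/s0 VC-HIT; vc=[12,10,4]

VC = [12, 10, 4]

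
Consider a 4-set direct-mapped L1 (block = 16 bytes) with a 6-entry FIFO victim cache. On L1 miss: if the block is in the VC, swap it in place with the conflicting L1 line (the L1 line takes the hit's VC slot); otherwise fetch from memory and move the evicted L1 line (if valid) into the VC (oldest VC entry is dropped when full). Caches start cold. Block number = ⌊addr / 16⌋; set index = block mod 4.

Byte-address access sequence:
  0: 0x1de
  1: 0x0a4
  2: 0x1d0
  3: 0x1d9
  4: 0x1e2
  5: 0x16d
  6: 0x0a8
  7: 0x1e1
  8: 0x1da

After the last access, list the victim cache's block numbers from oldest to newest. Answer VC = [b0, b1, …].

#0 0x1de→b29/s1 MISS; vc=[]
#1 0xa4→b10/s2 MISS; vc=[]
#2 0x1d0→b29/s1 L1-HIT; vc=[]
#3 0x1d9→b29/s1 L1-HIT; vc=[]
#4 0x1e2→b30/s2 MISS; vc=[10]
#5 0x16d→b22/s2 MISS; vc=[10,30]
#6 0xa8→b10/s2 VC-HIT; vc=[22,30]
#7 0x1e1→b30/s2 VC-HIT; vc=[22,10]
#8 0x1da→b29/s1 L1-HIT; vc=[22,10]

VC = [22, 10]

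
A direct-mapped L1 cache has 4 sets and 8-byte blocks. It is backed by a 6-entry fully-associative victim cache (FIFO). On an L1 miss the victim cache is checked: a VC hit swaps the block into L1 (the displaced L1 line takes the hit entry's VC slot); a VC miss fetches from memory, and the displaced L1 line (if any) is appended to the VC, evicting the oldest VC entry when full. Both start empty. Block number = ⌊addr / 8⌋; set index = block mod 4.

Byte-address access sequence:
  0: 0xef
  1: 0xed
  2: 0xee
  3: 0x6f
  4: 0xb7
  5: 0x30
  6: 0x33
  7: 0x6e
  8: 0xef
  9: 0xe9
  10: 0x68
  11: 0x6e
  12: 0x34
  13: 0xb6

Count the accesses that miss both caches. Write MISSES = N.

0: 0xef (blk 29, set 1) → MISS  vc=[]
1: 0xed (blk 29, set 1) → L1-HIT  vc=[]
2: 0xee (blk 29, set 1) → L1-HIT  vc=[]
3: 0x6f (blk 13, set 1) → MISS  vc=[29]
4: 0xb7 (blk 22, set 2) → MISS  vc=[29]
5: 0x30 (blk 6, set 2) → MISS  vc=[29, 22]
6: 0x33 (blk 6, set 2) → L1-HIT  vc=[29, 22]
7: 0x6e (blk 13, set 1) → L1-HIT  vc=[29, 22]
8: 0xef (blk 29, set 1) → VC-HIT  vc=[13, 22]
9: 0xe9 (blk 29, set 1) → L1-HIT  vc=[13, 22]
10: 0x68 (blk 13, set 1) → VC-HIT  vc=[29, 22]
11: 0x6e (blk 13, set 1) → L1-HIT  vc=[29, 22]
12: 0x34 (blk 6, set 2) → L1-HIT  vc=[29, 22]
13: 0xb6 (blk 22, set 2) → VC-HIT  vc=[29, 6]

MISSES = 4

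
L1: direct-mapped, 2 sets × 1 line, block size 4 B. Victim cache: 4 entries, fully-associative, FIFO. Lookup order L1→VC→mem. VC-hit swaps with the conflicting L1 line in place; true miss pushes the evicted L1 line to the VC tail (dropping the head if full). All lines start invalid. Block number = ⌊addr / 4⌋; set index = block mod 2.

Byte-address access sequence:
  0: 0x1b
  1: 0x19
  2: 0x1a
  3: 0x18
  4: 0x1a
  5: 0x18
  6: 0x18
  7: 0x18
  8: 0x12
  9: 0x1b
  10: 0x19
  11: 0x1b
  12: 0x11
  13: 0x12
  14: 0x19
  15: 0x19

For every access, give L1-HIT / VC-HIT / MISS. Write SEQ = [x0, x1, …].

#0 0x1b→b6/s0 MISS; vc=[]
#1 0x19→b6/s0 L1-HIT; vc=[]
#2 0x1a→b6/s0 L1-HIT; vc=[]
#3 0x18→b6/s0 L1-HIT; vc=[]
#4 0x1a→b6/s0 L1-HIT; vc=[]
#5 0x18→b6/s0 L1-HIT; vc=[]
#6 0x18→b6/s0 L1-HIT; vc=[]
#7 0x18→b6/s0 L1-HIT; vc=[]
#8 0x12→b4/s0 MISS; vc=[6]
#9 0x1b→b6/s0 VC-HIT; vc=[4]
#10 0x19→b6/s0 L1-HIT; vc=[4]
#11 0x1b→b6/s0 L1-HIT; vc=[4]
#12 0x11→b4/s0 VC-HIT; vc=[6]
#13 0x12→b4/s0 L1-HIT; vc=[6]
#14 0x19→b6/s0 VC-HIT; vc=[4]
#15 0x19→b6/s0 L1-HIT; vc=[4]

SEQ = [MISS, L1-HIT, L1-HIT, L1-HIT, L1-HIT, L1-HIT, L1-HIT, L1-HIT, MISS, VC-HIT, L1-HIT, L1-HIT, VC-HIT, L1-HIT, VC-HIT, L1-HIT]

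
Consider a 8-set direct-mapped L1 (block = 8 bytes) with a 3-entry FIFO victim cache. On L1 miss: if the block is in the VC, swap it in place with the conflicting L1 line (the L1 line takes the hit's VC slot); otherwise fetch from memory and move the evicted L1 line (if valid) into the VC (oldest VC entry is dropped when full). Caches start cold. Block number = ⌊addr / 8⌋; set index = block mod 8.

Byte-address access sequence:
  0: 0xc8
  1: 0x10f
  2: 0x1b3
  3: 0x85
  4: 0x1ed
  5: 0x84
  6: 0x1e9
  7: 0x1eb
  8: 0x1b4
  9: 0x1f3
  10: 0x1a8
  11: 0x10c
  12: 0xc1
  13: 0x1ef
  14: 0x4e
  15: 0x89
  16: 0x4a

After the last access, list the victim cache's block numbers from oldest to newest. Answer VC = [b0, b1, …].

0: 0xc8 (blk 25, set 1) → MISS  vc=[]
1: 0x10f (blk 33, set 1) → MISS  vc=[25]
2: 0x1b3 (blk 54, set 6) → MISS  vc=[25]
3: 0x85 (blk 16, set 0) → MISS  vc=[25]
4: 0x1ed (blk 61, set 5) → MISS  vc=[25]
5: 0x84 (blk 16, set 0) → L1-HIT  vc=[25]
6: 0x1e9 (blk 61, set 5) → L1-HIT  vc=[25]
7: 0x1eb (blk 61, set 5) → L1-HIT  vc=[25]
8: 0x1b4 (blk 54, set 6) → L1-HIT  vc=[25]
9: 0x1f3 (blk 62, set 6) → MISS  vc=[25, 54]
10: 0x1a8 (blk 53, set 5) → MISS  vc=[25, 54, 61]
11: 0x10c (blk 33, set 1) → L1-HIT  vc=[25, 54, 61]
12: 0xc1 (blk 24, set 0) → MISS  vc=[54, 61, 16]
13: 0x1ef (blk 61, set 5) → VC-HIT  vc=[54, 53, 16]
14: 0x4e (blk 9, set 1) → MISS  vc=[53, 16, 33]
15: 0x89 (blk 17, set 1) → MISS  vc=[16, 33, 9]
16: 0x4a (blk 9, set 1) → VC-HIT  vc=[16, 33, 17]

VC = [16, 33, 17]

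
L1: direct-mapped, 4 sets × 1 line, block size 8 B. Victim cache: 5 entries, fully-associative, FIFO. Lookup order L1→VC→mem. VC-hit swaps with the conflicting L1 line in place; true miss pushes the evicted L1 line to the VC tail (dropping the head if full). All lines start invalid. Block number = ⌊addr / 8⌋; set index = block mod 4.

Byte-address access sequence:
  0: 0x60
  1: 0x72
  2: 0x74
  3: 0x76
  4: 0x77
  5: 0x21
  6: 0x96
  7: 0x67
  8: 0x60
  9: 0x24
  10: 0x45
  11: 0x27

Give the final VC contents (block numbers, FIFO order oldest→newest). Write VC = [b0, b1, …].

  [0] addr=0x60 blk=12 s=0: MISS | VC []
  [1] addr=0x72 blk=14 s=2: MISS | VC []
  [2] addr=0x74 blk=14 s=2: L1-HIT | VC []
  [3] addr=0x76 blk=14 s=2: L1-HIT | VC []
  [4] addr=0x77 blk=14 s=2: L1-HIT | VC []
  [5] addr=0x21 blk=4 s=0: MISS | VC [12]
  [6] addr=0x96 blk=18 s=2: MISS | VC [12, 14]
  [7] addr=0x67 blk=12 s=0: VC-HIT | VC [4, 14]
  [8] addr=0x60 blk=12 s=0: L1-HIT | VC [4, 14]
  [9] addr=0x24 blk=4 s=0: VC-HIT | VC [12, 14]
  [10] addr=0x45 blk=8 s=0: MISS | VC [12, 14, 4]
  [11] addr=0x27 blk=4 s=0: VC-HIT | VC [12, 14, 8]

VC = [12, 14, 8]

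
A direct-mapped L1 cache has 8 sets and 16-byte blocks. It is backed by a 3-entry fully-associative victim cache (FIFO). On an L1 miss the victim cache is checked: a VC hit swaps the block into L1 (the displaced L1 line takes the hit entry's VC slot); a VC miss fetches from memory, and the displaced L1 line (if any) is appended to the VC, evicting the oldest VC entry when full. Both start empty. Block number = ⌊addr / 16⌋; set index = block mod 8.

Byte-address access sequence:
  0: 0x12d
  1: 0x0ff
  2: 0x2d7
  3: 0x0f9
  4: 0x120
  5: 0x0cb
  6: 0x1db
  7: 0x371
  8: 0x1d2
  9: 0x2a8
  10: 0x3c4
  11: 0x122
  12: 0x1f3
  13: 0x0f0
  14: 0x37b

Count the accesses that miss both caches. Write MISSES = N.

  [0] addr=0x12d blk=18 s=2: MISS | VC []
  [1] addr=0xff blk=15 s=7: MISS | VC []
  [2] addr=0x2d7 blk=45 s=5: MISS | VC []
  [3] addr=0xf9 blk=15 s=7: L1-HIT | VC []
  [4] addr=0x120 blk=18 s=2: L1-HIT | VC []
  [5] addr=0xcb blk=12 s=4: MISS | VC []
  [6] addr=0x1db blk=29 s=5: MISS | VC [45]
  [7] addr=0x371 blk=55 s=7: MISS | VC [45, 15]
  [8] addr=0x1d2 blk=29 s=5: L1-HIT | VC [45, 15]
  [9] addr=0x2a8 blk=42 s=2: MISS | VC [45, 15, 18]
  [10] addr=0x3c4 blk=60 s=4: MISS | VC [15, 18, 12]
  [11] addr=0x122 blk=18 s=2: VC-HIT | VC [15, 42, 12]
  [12] addr=0x1f3 blk=31 s=7: MISS | VC [42, 12, 55]
  [13] addr=0xf0 blk=15 s=7: MISS | VC [12, 55, 31]
  [14] addr=0x37b blk=55 s=7: VC-HIT | VC [12, 15, 31]

MISSES = 10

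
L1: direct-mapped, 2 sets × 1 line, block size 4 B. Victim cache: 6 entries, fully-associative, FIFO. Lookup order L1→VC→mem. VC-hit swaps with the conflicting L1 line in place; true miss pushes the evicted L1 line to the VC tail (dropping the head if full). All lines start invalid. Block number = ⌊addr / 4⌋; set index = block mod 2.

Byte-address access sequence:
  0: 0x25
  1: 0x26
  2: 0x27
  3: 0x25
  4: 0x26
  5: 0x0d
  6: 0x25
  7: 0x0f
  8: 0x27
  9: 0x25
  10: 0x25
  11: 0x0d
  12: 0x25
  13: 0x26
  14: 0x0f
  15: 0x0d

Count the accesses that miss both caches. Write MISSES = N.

  [0] addr=0x25 blk=9 s=1: MISS | VC []
  [1] addr=0x26 blk=9 s=1: L1-HIT | VC []
  [2] addr=0x27 blk=9 s=1: L1-HIT | VC []
  [3] addr=0x25 blk=9 s=1: L1-HIT | VC []
  [4] addr=0x26 blk=9 s=1: L1-HIT | VC []
  [5] addr=0xd blk=3 s=1: MISS | VC [9]
  [6] addr=0x25 blk=9 s=1: VC-HIT | VC [3]
  [7] addr=0xf blk=3 s=1: VC-HIT | VC [9]
  [8] addr=0x27 blk=9 s=1: VC-HIT | VC [3]
  [9] addr=0x25 blk=9 s=1: L1-HIT | VC [3]
  [10] addr=0x25 blk=9 s=1: L1-HIT | VC [3]
  [11] addr=0xd blk=3 s=1: VC-HIT | VC [9]
  [12] addr=0x25 blk=9 s=1: VC-HIT | VC [3]
  [13] addr=0x26 blk=9 s=1: L1-HIT | VC [3]
  [14] addr=0xf blk=3 s=1: VC-HIT | VC [9]
  [15] addr=0xd blk=3 s=1: L1-HIT | VC [9]

MISSES = 2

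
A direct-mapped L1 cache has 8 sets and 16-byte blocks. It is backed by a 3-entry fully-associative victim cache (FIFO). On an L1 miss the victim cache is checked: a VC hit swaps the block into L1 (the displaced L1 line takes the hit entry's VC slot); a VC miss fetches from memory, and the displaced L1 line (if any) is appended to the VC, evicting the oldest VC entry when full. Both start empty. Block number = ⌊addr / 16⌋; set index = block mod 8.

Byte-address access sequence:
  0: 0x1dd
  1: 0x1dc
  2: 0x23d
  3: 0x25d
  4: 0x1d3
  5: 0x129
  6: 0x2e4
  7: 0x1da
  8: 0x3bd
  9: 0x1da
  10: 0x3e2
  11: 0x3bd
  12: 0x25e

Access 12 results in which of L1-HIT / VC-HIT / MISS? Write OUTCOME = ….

#0 0x1dd→b29/s5 MISS; vc=[]
#1 0x1dc→b29/s5 L1-HIT; vc=[]
#2 0x23d→b35/s3 MISS; vc=[]
#3 0x25d→b37/s5 MISS; vc=[29]
#4 0x1d3→b29/s5 VC-HIT; vc=[37]
#5 0x129→b18/s2 MISS; vc=[37]
#6 0x2e4→b46/s6 MISS; vc=[37]
#7 0x1da→b29/s5 L1-HIT; vc=[37]
#8 0x3bd→b59/s3 MISS; vc=[37,35]
#9 0x1da→b29/s5 L1-HIT; vc=[37,35]
#10 0x3e2→b62/s6 MISS; vc=[37,35,46]
#11 0x3bd→b59/s3 L1-HIT; vc=[37,35,46]
#12 0x25e→b37/s5 VC-HIT; vc=[29,35,46]

OUTCOME = VC-HIT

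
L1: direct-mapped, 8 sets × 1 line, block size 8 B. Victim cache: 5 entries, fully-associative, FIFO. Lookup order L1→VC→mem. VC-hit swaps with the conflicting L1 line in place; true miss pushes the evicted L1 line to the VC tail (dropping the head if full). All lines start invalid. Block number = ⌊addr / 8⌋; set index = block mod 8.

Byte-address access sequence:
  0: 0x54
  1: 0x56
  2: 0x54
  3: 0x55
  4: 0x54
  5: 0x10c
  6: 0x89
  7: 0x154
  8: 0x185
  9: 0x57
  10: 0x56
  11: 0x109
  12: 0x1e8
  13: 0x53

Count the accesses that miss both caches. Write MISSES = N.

MISSES = 6

  [0] addr=0x54 blk=10 s=2: MISS | VC []
  [1] addr=0x56 blk=10 s=2: L1-HIT | VC []
  [2] addr=0x54 blk=10 s=2: L1-HIT | VC []
  [3] addr=0x55 blk=10 s=2: L1-HIT | VC []
  [4] addr=0x54 blk=10 s=2: L1-HIT | VC []
  [5] addr=0x10c blk=33 s=1: MISS | VC []
  [6] addr=0x89 blk=17 s=1: MISS | VC [33]
  [7] addr=0x154 blk=42 s=2: MISS | VC [33, 10]
  [8] addr=0x185 blk=48 s=0: MISS | VC [33, 10]
  [9] addr=0x57 blk=10 s=2: VC-HIT | VC [33, 42]
  [10] addr=0x56 blk=10 s=2: L1-HIT | VC [33, 42]
  [11] addr=0x109 blk=33 s=1: VC-HIT | VC [17, 42]
  [12] addr=0x1e8 blk=61 s=5: MISS | VC [17, 42]
  [13] addr=0x53 blk=10 s=2: L1-HIT | VC [17, 42]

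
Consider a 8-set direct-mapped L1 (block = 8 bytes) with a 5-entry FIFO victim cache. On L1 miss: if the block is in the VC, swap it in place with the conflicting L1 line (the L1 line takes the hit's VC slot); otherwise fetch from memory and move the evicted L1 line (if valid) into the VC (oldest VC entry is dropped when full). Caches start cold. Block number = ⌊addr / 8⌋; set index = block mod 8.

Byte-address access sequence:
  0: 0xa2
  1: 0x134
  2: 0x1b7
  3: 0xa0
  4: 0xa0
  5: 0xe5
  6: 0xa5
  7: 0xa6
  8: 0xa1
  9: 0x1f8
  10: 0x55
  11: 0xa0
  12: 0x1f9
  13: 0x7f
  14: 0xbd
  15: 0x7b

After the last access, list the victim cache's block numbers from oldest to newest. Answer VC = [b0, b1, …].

VC = [38, 28, 63, 23]

#0 0xa2→b20/s4 MISS; vc=[]
#1 0x134→b38/s6 MISS; vc=[]
#2 0x1b7→b54/s6 MISS; vc=[38]
#3 0xa0→b20/s4 L1-HIT; vc=[38]
#4 0xa0→b20/s4 L1-HIT; vc=[38]
#5 0xe5→b28/s4 MISS; vc=[38,20]
#6 0xa5→b20/s4 VC-HIT; vc=[38,28]
#7 0xa6→b20/s4 L1-HIT; vc=[38,28]
#8 0xa1→b20/s4 L1-HIT; vc=[38,28]
#9 0x1f8→b63/s7 MISS; vc=[38,28]
#10 0x55→b10/s2 MISS; vc=[38,28]
#11 0xa0→b20/s4 L1-HIT; vc=[38,28]
#12 0x1f9→b63/s7 L1-HIT; vc=[38,28]
#13 0x7f→b15/s7 MISS; vc=[38,28,63]
#14 0xbd→b23/s7 MISS; vc=[38,28,63,15]
#15 0x7b→b15/s7 VC-HIT; vc=[38,28,63,23]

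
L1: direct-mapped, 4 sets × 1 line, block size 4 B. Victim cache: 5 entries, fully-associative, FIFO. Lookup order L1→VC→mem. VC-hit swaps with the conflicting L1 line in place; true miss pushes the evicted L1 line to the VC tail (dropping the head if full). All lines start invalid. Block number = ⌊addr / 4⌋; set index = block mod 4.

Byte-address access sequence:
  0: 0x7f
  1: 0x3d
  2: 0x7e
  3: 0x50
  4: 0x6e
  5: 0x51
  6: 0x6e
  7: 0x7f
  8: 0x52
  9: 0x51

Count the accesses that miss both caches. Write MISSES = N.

  [0] addr=0x7f blk=31 s=3: MISS | VC []
  [1] addr=0x3d blk=15 s=3: MISS | VC [31]
  [2] addr=0x7e blk=31 s=3: VC-HIT | VC [15]
  [3] addr=0x50 blk=20 s=0: MISS | VC [15]
  [4] addr=0x6e blk=27 s=3: MISS | VC [15, 31]
  [5] addr=0x51 blk=20 s=0: L1-HIT | VC [15, 31]
  [6] addr=0x6e blk=27 s=3: L1-HIT | VC [15, 31]
  [7] addr=0x7f blk=31 s=3: VC-HIT | VC [15, 27]
  [8] addr=0x52 blk=20 s=0: L1-HIT | VC [15, 27]
  [9] addr=0x51 blk=20 s=0: L1-HIT | VC [15, 27]

MISSES = 4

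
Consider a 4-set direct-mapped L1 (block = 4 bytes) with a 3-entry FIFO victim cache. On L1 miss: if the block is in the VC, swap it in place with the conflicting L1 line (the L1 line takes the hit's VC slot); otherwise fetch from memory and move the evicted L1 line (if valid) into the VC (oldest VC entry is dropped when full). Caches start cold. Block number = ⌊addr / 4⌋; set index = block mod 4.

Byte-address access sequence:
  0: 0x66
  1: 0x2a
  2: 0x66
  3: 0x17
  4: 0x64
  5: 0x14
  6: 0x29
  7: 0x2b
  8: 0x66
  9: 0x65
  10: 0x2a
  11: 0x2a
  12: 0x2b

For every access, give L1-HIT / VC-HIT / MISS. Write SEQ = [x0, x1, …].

  [0] addr=0x66 blk=25 s=1: MISS | VC []
  [1] addr=0x2a blk=10 s=2: MISS | VC []
  [2] addr=0x66 blk=25 s=1: L1-HIT | VC []
  [3] addr=0x17 blk=5 s=1: MISS | VC [25]
  [4] addr=0x64 blk=25 s=1: VC-HIT | VC [5]
  [5] addr=0x14 blk=5 s=1: VC-HIT | VC [25]
  [6] addr=0x29 blk=10 s=2: L1-HIT | VC [25]
  [7] addr=0x2b blk=10 s=2: L1-HIT | VC [25]
  [8] addr=0x66 blk=25 s=1: VC-HIT | VC [5]
  [9] addr=0x65 blk=25 s=1: L1-HIT | VC [5]
  [10] addr=0x2a blk=10 s=2: L1-HIT | VC [5]
  [11] addr=0x2a blk=10 s=2: L1-HIT | VC [5]
  [12] addr=0x2b blk=10 s=2: L1-HIT | VC [5]

SEQ = [MISS, MISS, L1-HIT, MISS, VC-HIT, VC-HIT, L1-HIT, L1-HIT, VC-HIT, L1-HIT, L1-HIT, L1-HIT, L1-HIT]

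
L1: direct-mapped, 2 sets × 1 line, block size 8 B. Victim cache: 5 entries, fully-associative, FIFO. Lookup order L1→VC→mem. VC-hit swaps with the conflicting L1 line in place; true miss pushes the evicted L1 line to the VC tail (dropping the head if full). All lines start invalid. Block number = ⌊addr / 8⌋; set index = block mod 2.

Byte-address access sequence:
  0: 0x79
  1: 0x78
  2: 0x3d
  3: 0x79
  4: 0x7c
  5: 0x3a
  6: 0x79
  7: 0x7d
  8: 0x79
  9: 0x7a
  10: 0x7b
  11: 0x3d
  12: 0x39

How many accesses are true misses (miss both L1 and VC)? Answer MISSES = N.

  [0] addr=0x79 blk=15 s=1: MISS | VC []
  [1] addr=0x78 blk=15 s=1: L1-HIT | VC []
  [2] addr=0x3d blk=7 s=1: MISS | VC [15]
  [3] addr=0x79 blk=15 s=1: VC-HIT | VC [7]
  [4] addr=0x7c blk=15 s=1: L1-HIT | VC [7]
  [5] addr=0x3a blk=7 s=1: VC-HIT | VC [15]
  [6] addr=0x79 blk=15 s=1: VC-HIT | VC [7]
  [7] addr=0x7d blk=15 s=1: L1-HIT | VC [7]
  [8] addr=0x79 blk=15 s=1: L1-HIT | VC [7]
  [9] addr=0x7a blk=15 s=1: L1-HIT | VC [7]
  [10] addr=0x7b blk=15 s=1: L1-HIT | VC [7]
  [11] addr=0x3d blk=7 s=1: VC-HIT | VC [15]
  [12] addr=0x39 blk=7 s=1: L1-HIT | VC [15]

MISSES = 2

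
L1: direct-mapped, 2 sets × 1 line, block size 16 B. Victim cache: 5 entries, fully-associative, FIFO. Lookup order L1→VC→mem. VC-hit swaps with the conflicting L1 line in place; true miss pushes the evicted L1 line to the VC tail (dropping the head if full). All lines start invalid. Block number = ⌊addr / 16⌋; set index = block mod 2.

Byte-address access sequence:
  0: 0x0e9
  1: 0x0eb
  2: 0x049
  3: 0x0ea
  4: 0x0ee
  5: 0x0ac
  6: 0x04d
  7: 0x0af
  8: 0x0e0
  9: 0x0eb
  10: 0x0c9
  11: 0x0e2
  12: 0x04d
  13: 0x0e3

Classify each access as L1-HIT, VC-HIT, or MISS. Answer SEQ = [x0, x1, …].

#0 0xe9→b14/s0 MISS; vc=[]
#1 0xeb→b14/s0 L1-HIT; vc=[]
#2 0x49→b4/s0 MISS; vc=[14]
#3 0xea→b14/s0 VC-HIT; vc=[4]
#4 0xee→b14/s0 L1-HIT; vc=[4]
#5 0xac→b10/s0 MISS; vc=[4,14]
#6 0x4d→b4/s0 VC-HIT; vc=[10,14]
#7 0xaf→b10/s0 VC-HIT; vc=[4,14]
#8 0xe0→b14/s0 VC-HIT; vc=[4,10]
#9 0xeb→b14/s0 L1-HIT; vc=[4,10]
#10 0xc9→b12/s0 MISS; vc=[4,10,14]
#11 0xe2→b14/s0 VC-HIT; vc=[4,10,12]
#12 0x4d→b4/s0 VC-HIT; vc=[14,10,12]
#13 0xe3→b14/s0 VC-HIT; vc=[4,10,12]

SEQ = [MISS, L1-HIT, MISS, VC-HIT, L1-HIT, MISS, VC-HIT, VC-HIT, VC-HIT, L1-HIT, MISS, VC-HIT, VC-HIT, VC-HIT]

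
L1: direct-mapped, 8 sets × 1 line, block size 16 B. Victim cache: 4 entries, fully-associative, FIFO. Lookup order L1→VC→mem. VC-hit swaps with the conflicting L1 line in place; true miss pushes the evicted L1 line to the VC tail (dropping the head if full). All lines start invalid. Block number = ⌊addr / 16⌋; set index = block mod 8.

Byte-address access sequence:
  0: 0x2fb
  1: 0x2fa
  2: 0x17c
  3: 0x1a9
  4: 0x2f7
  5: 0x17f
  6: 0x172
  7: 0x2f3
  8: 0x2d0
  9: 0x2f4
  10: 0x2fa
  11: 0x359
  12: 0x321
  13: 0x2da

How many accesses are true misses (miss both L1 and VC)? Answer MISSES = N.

MISSES = 6

  [0] addr=0x2fb blk=47 s=7: MISS | VC []
  [1] addr=0x2fa blk=47 s=7: L1-HIT | VC []
  [2] addr=0x17c blk=23 s=7: MISS | VC [47]
  [3] addr=0x1a9 blk=26 s=2: MISS | VC [47]
  [4] addr=0x2f7 blk=47 s=7: VC-HIT | VC [23]
  [5] addr=0x17f blk=23 s=7: VC-HIT | VC [47]
  [6] addr=0x172 blk=23 s=7: L1-HIT | VC [47]
  [7] addr=0x2f3 blk=47 s=7: VC-HIT | VC [23]
  [8] addr=0x2d0 blk=45 s=5: MISS | VC [23]
  [9] addr=0x2f4 blk=47 s=7: L1-HIT | VC [23]
  [10] addr=0x2fa blk=47 s=7: L1-HIT | VC [23]
  [11] addr=0x359 blk=53 s=5: MISS | VC [23, 45]
  [12] addr=0x321 blk=50 s=2: MISS | VC [23, 45, 26]
  [13] addr=0x2da blk=45 s=5: VC-HIT | VC [23, 53, 26]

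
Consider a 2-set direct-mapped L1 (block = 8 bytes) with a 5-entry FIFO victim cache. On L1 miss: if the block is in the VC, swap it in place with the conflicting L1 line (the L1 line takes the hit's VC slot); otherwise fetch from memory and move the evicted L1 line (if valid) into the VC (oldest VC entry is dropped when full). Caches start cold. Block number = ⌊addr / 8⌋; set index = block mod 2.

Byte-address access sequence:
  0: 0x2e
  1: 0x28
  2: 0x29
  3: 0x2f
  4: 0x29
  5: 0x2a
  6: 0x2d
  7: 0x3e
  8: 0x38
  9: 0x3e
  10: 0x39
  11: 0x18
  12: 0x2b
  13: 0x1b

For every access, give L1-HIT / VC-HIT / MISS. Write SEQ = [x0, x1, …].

SEQ = [MISS, L1-HIT, L1-HIT, L1-HIT, L1-HIT, L1-HIT, L1-HIT, MISS, L1-HIT, L1-HIT, L1-HIT, MISS, VC-HIT, VC-HIT]

#0 0x2e→b5/s1 MISS; vc=[]
#1 0x28→b5/s1 L1-HIT; vc=[]
#2 0x29→b5/s1 L1-HIT; vc=[]
#3 0x2f→b5/s1 L1-HIT; vc=[]
#4 0x29→b5/s1 L1-HIT; vc=[]
#5 0x2a→b5/s1 L1-HIT; vc=[]
#6 0x2d→b5/s1 L1-HIT; vc=[]
#7 0x3e→b7/s1 MISS; vc=[5]
#8 0x38→b7/s1 L1-HIT; vc=[5]
#9 0x3e→b7/s1 L1-HIT; vc=[5]
#10 0x39→b7/s1 L1-HIT; vc=[5]
#11 0x18→b3/s1 MISS; vc=[5,7]
#12 0x2b→b5/s1 VC-HIT; vc=[3,7]
#13 0x1b→b3/s1 VC-HIT; vc=[5,7]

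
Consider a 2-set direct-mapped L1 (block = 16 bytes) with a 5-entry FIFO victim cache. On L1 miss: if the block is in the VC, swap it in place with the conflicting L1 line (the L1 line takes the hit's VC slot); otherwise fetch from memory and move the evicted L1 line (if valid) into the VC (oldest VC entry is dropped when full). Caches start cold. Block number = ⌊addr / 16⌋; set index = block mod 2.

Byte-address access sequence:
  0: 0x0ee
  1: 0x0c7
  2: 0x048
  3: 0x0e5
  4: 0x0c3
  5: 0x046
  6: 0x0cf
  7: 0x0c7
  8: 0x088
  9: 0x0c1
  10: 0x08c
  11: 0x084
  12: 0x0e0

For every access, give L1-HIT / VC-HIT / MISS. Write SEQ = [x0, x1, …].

SEQ = [MISS, MISS, MISS, VC-HIT, VC-HIT, VC-HIT, VC-HIT, L1-HIT, MISS, VC-HIT, VC-HIT, L1-HIT, VC-HIT]

#0 0xee→b14/s0 MISS; vc=[]
#1 0xc7→b12/s0 MISS; vc=[14]
#2 0x48→b4/s0 MISS; vc=[14,12]
#3 0xe5→b14/s0 VC-HIT; vc=[4,12]
#4 0xc3→b12/s0 VC-HIT; vc=[4,14]
#5 0x46→b4/s0 VC-HIT; vc=[12,14]
#6 0xcf→b12/s0 VC-HIT; vc=[4,14]
#7 0xc7→b12/s0 L1-HIT; vc=[4,14]
#8 0x88→b8/s0 MISS; vc=[4,14,12]
#9 0xc1→b12/s0 VC-HIT; vc=[4,14,8]
#10 0x8c→b8/s0 VC-HIT; vc=[4,14,12]
#11 0x84→b8/s0 L1-HIT; vc=[4,14,12]
#12 0xe0→b14/s0 VC-HIT; vc=[4,8,12]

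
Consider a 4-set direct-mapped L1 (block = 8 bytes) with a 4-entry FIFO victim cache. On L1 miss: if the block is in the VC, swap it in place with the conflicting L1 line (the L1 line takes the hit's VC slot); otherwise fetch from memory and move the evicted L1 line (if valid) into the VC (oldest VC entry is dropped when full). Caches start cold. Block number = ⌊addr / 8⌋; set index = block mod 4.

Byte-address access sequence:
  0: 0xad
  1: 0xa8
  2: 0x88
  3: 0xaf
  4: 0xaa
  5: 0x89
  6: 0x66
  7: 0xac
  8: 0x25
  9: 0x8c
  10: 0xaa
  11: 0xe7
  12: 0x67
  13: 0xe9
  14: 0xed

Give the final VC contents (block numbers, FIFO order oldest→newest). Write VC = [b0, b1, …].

  [0] addr=0xad blk=21 s=1: MISS | VC []
  [1] addr=0xa8 blk=21 s=1: L1-HIT | VC []
  [2] addr=0x88 blk=17 s=1: MISS | VC [21]
  [3] addr=0xaf blk=21 s=1: VC-HIT | VC [17]
  [4] addr=0xaa blk=21 s=1: L1-HIT | VC [17]
  [5] addr=0x89 blk=17 s=1: VC-HIT | VC [21]
  [6] addr=0x66 blk=12 s=0: MISS | VC [21]
  [7] addr=0xac blk=21 s=1: VC-HIT | VC [17]
  [8] addr=0x25 blk=4 s=0: MISS | VC [17, 12]
  [9] addr=0x8c blk=17 s=1: VC-HIT | VC [21, 12]
  [10] addr=0xaa blk=21 s=1: VC-HIT | VC [17, 12]
  [11] addr=0xe7 blk=28 s=0: MISS | VC [17, 12, 4]
  [12] addr=0x67 blk=12 s=0: VC-HIT | VC [17, 28, 4]
  [13] addr=0xe9 blk=29 s=1: MISS | VC [17, 28, 4, 21]
  [14] addr=0xed blk=29 s=1: L1-HIT | VC [17, 28, 4, 21]

VC = [17, 28, 4, 21]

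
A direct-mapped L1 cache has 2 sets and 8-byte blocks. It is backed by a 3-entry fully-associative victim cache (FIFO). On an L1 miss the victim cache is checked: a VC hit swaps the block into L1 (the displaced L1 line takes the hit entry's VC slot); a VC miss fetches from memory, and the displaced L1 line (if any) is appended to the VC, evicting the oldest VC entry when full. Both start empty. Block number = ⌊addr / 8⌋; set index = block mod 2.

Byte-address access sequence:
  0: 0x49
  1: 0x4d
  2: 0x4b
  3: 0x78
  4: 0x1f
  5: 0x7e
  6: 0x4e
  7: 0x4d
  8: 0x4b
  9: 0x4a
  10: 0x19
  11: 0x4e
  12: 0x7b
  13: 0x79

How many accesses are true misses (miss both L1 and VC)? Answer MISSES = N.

  [0] addr=0x49 blk=9 s=1: MISS | VC []
  [1] addr=0x4d blk=9 s=1: L1-HIT | VC []
  [2] addr=0x4b blk=9 s=1: L1-HIT | VC []
  [3] addr=0x78 blk=15 s=1: MISS | VC [9]
  [4] addr=0x1f blk=3 s=1: MISS | VC [9, 15]
  [5] addr=0x7e blk=15 s=1: VC-HIT | VC [9, 3]
  [6] addr=0x4e blk=9 s=1: VC-HIT | VC [15, 3]
  [7] addr=0x4d blk=9 s=1: L1-HIT | VC [15, 3]
  [8] addr=0x4b blk=9 s=1: L1-HIT | VC [15, 3]
  [9] addr=0x4a blk=9 s=1: L1-HIT | VC [15, 3]
  [10] addr=0x19 blk=3 s=1: VC-HIT | VC [15, 9]
  [11] addr=0x4e blk=9 s=1: VC-HIT | VC [15, 3]
  [12] addr=0x7b blk=15 s=1: VC-HIT | VC [9, 3]
  [13] addr=0x79 blk=15 s=1: L1-HIT | VC [9, 3]

MISSES = 3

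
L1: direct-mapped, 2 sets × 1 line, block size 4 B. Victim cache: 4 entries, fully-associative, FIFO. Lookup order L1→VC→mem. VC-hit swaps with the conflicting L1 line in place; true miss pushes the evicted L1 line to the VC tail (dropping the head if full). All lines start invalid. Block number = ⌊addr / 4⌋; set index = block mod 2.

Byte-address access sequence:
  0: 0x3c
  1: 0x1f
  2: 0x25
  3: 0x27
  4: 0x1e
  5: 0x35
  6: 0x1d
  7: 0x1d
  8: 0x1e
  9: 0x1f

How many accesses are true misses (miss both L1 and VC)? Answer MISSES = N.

  [0] addr=0x3c blk=15 s=1: MISS | VC []
  [1] addr=0x1f blk=7 s=1: MISS | VC [15]
  [2] addr=0x25 blk=9 s=1: MISS | VC [15, 7]
  [3] addr=0x27 blk=9 s=1: L1-HIT | VC [15, 7]
  [4] addr=0x1e blk=7 s=1: VC-HIT | VC [15, 9]
  [5] addr=0x35 blk=13 s=1: MISS | VC [15, 9, 7]
  [6] addr=0x1d blk=7 s=1: VC-HIT | VC [15, 9, 13]
  [7] addr=0x1d blk=7 s=1: L1-HIT | VC [15, 9, 13]
  [8] addr=0x1e blk=7 s=1: L1-HIT | VC [15, 9, 13]
  [9] addr=0x1f blk=7 s=1: L1-HIT | VC [15, 9, 13]

MISSES = 4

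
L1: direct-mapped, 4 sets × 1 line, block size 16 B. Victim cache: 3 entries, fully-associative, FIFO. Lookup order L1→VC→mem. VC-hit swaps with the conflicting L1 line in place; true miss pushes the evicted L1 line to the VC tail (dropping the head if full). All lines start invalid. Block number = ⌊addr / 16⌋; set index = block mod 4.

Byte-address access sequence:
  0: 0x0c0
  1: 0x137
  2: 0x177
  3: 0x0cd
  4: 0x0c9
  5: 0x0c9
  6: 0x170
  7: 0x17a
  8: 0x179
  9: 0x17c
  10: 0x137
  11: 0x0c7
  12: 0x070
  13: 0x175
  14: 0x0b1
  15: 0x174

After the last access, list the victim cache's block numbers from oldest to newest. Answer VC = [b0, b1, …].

VC = [7, 19, 11]

#0 0xc0→b12/s0 MISS; vc=[]
#1 0x137→b19/s3 MISS; vc=[]
#2 0x177→b23/s3 MISS; vc=[19]
#3 0xcd→b12/s0 L1-HIT; vc=[19]
#4 0xc9→b12/s0 L1-HIT; vc=[19]
#5 0xc9→b12/s0 L1-HIT; vc=[19]
#6 0x170→b23/s3 L1-HIT; vc=[19]
#7 0x17a→b23/s3 L1-HIT; vc=[19]
#8 0x179→b23/s3 L1-HIT; vc=[19]
#9 0x17c→b23/s3 L1-HIT; vc=[19]
#10 0x137→b19/s3 VC-HIT; vc=[23]
#11 0xc7→b12/s0 L1-HIT; vc=[23]
#12 0x70→b7/s3 MISS; vc=[23,19]
#13 0x175→b23/s3 VC-HIT; vc=[7,19]
#14 0xb1→b11/s3 MISS; vc=[7,19,23]
#15 0x174→b23/s3 VC-HIT; vc=[7,19,11]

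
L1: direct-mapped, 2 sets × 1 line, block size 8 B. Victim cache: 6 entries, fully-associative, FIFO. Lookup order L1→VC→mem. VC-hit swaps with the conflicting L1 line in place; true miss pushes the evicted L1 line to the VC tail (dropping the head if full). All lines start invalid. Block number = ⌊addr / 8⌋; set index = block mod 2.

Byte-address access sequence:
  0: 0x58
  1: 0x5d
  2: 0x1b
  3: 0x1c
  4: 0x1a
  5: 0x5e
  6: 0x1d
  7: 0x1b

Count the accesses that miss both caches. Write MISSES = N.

MISSES = 2

0: 0x58 (blk 11, set 1) → MISS  vc=[]
1: 0x5d (blk 11, set 1) → L1-HIT  vc=[]
2: 0x1b (blk 3, set 1) → MISS  vc=[11]
3: 0x1c (blk 3, set 1) → L1-HIT  vc=[11]
4: 0x1a (blk 3, set 1) → L1-HIT  vc=[11]
5: 0x5e (blk 11, set 1) → VC-HIT  vc=[3]
6: 0x1d (blk 3, set 1) → VC-HIT  vc=[11]
7: 0x1b (blk 3, set 1) → L1-HIT  vc=[11]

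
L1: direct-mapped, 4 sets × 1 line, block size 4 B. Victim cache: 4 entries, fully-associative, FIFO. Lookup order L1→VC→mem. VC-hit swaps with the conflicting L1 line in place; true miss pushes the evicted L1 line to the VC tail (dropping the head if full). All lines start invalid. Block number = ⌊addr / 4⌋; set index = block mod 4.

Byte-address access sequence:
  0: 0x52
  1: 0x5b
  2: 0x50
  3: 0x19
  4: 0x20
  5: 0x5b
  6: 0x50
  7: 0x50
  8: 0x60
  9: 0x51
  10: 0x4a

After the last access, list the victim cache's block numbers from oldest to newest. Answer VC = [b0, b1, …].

  [0] addr=0x52 blk=20 s=0: MISS | VC []
  [1] addr=0x5b blk=22 s=2: MISS | VC []
  [2] addr=0x50 blk=20 s=0: L1-HIT | VC []
  [3] addr=0x19 blk=6 s=2: MISS | VC [22]
  [4] addr=0x20 blk=8 s=0: MISS | VC [22, 20]
  [5] addr=0x5b blk=22 s=2: VC-HIT | VC [6, 20]
  [6] addr=0x50 blk=20 s=0: VC-HIT | VC [6, 8]
  [7] addr=0x50 blk=20 s=0: L1-HIT | VC [6, 8]
  [8] addr=0x60 blk=24 s=0: MISS | VC [6, 8, 20]
  [9] addr=0x51 blk=20 s=0: VC-HIT | VC [6, 8, 24]
  [10] addr=0x4a blk=18 s=2: MISS | VC [6, 8, 24, 22]

VC = [6, 8, 24, 22]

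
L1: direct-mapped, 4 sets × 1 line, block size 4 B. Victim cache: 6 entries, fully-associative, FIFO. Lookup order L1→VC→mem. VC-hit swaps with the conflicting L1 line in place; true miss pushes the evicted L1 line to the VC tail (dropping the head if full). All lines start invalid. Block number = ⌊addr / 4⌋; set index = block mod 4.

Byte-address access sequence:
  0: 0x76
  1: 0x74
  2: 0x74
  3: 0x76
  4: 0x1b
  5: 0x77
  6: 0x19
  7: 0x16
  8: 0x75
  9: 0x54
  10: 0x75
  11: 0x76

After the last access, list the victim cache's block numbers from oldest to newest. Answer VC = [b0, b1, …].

VC = [5, 21]

  [0] addr=0x76 blk=29 s=1: MISS | VC []
  [1] addr=0x74 blk=29 s=1: L1-HIT | VC []
  [2] addr=0x74 blk=29 s=1: L1-HIT | VC []
  [3] addr=0x76 blk=29 s=1: L1-HIT | VC []
  [4] addr=0x1b blk=6 s=2: MISS | VC []
  [5] addr=0x77 blk=29 s=1: L1-HIT | VC []
  [6] addr=0x19 blk=6 s=2: L1-HIT | VC []
  [7] addr=0x16 blk=5 s=1: MISS | VC [29]
  [8] addr=0x75 blk=29 s=1: VC-HIT | VC [5]
  [9] addr=0x54 blk=21 s=1: MISS | VC [5, 29]
  [10] addr=0x75 blk=29 s=1: VC-HIT | VC [5, 21]
  [11] addr=0x76 blk=29 s=1: L1-HIT | VC [5, 21]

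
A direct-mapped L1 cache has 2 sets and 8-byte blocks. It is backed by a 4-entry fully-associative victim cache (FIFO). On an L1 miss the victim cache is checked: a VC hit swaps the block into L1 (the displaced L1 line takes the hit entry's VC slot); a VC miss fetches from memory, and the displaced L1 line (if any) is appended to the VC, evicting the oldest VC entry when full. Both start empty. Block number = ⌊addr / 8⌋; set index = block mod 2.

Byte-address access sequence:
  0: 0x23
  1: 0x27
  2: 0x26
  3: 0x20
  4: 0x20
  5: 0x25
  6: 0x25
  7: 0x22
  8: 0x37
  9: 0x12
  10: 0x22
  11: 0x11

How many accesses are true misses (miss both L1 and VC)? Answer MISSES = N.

0: 0x23 (blk 4, set 0) → MISS  vc=[]
1: 0x27 (blk 4, set 0) → L1-HIT  vc=[]
2: 0x26 (blk 4, set 0) → L1-HIT  vc=[]
3: 0x20 (blk 4, set 0) → L1-HIT  vc=[]
4: 0x20 (blk 4, set 0) → L1-HIT  vc=[]
5: 0x25 (blk 4, set 0) → L1-HIT  vc=[]
6: 0x25 (blk 4, set 0) → L1-HIT  vc=[]
7: 0x22 (blk 4, set 0) → L1-HIT  vc=[]
8: 0x37 (blk 6, set 0) → MISS  vc=[4]
9: 0x12 (blk 2, set 0) → MISS  vc=[4, 6]
10: 0x22 (blk 4, set 0) → VC-HIT  vc=[2, 6]
11: 0x11 (blk 2, set 0) → VC-HIT  vc=[4, 6]

MISSES = 3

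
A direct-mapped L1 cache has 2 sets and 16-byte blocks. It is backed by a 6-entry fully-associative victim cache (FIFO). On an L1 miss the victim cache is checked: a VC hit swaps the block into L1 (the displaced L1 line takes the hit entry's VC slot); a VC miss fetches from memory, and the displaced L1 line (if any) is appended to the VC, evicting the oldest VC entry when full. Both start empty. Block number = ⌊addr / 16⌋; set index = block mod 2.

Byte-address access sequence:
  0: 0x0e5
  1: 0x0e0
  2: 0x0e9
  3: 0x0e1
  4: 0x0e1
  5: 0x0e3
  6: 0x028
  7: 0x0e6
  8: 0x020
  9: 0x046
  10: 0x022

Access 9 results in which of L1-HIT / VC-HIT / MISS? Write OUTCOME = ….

#0 0xe5→b14/s0 MISS; vc=[]
#1 0xe0→b14/s0 L1-HIT; vc=[]
#2 0xe9→b14/s0 L1-HIT; vc=[]
#3 0xe1→b14/s0 L1-HIT; vc=[]
#4 0xe1→b14/s0 L1-HIT; vc=[]
#5 0xe3→b14/s0 L1-HIT; vc=[]
#6 0x28→b2/s0 MISS; vc=[14]
#7 0xe6→b14/s0 VC-HIT; vc=[2]
#8 0x20→b2/s0 VC-HIT; vc=[14]
#9 0x46→b4/s0 MISS; vc=[14,2]
#10 0x22→b2/s0 VC-HIT; vc=[14,4]

OUTCOME = MISS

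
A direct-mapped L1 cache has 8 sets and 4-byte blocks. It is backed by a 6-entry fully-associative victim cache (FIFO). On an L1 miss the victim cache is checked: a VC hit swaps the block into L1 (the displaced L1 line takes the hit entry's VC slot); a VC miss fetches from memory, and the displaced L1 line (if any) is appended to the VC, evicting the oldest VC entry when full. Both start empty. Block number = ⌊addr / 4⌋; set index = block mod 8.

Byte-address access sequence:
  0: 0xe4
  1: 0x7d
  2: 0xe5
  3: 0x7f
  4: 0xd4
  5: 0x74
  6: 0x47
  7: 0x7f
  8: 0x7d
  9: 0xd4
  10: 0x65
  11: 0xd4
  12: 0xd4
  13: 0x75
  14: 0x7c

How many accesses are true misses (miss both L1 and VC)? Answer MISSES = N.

MISSES = 6

#0 0xe4→b57/s1 MISS; vc=[]
#1 0x7d→b31/s7 MISS; vc=[]
#2 0xe5→b57/s1 L1-HIT; vc=[]
#3 0x7f→b31/s7 L1-HIT; vc=[]
#4 0xd4→b53/s5 MISS; vc=[]
#5 0x74→b29/s5 MISS; vc=[53]
#6 0x47→b17/s1 MISS; vc=[53,57]
#7 0x7f→b31/s7 L1-HIT; vc=[53,57]
#8 0x7d→b31/s7 L1-HIT; vc=[53,57]
#9 0xd4→b53/s5 VC-HIT; vc=[29,57]
#10 0x65→b25/s1 MISS; vc=[29,57,17]
#11 0xd4→b53/s5 L1-HIT; vc=[29,57,17]
#12 0xd4→b53/s5 L1-HIT; vc=[29,57,17]
#13 0x75→b29/s5 VC-HIT; vc=[53,57,17]
#14 0x7c→b31/s7 L1-HIT; vc=[53,57,17]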